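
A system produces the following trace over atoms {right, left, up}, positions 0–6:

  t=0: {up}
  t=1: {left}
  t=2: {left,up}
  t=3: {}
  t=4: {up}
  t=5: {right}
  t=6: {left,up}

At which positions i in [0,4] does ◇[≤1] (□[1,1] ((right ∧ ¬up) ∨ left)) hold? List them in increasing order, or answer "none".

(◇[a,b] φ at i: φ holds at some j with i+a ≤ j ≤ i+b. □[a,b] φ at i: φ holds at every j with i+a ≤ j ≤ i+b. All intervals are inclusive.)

Evaluate at each i in [0,4]:
  i=0: ✓ (witness j=0)
  i=1: ✓ (witness j=1)
  i=2: ✗ (none in [2,3])
  i=3: ✓ (witness j=4)
  i=4: ✓ (witness j=4)

0, 1, 3, 4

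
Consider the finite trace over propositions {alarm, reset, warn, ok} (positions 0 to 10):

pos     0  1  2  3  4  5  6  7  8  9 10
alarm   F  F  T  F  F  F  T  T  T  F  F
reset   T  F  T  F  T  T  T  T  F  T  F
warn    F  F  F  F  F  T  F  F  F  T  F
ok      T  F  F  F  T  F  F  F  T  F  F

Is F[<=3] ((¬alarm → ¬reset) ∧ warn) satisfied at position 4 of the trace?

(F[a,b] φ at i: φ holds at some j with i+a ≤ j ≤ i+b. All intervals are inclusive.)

False

Check ((¬alarm → ¬reset) ∧ warn) at each j in [4,7]:
  j=4: false
  j=5: false
  j=6: false
  j=7: false
No position in the window satisfies it → formula fails.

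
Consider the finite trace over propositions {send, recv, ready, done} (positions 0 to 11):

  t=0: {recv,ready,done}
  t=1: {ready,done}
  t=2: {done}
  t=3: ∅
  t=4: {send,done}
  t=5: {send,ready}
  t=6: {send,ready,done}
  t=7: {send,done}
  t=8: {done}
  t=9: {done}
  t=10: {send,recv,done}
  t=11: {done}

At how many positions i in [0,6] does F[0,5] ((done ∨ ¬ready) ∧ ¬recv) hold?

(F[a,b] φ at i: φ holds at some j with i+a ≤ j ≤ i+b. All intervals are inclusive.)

Evaluate at each i in [0,6]:
  i=0: ✓ (witness j=1)
  i=1: ✓ (witness j=1)
  i=2: ✓ (witness j=2)
  i=3: ✓ (witness j=3)
  i=4: ✓ (witness j=4)
  i=5: ✓ (witness j=6)
  i=6: ✓ (witness j=6)
Positions where it holds: {0, 1, 2, 3, 4, 5, 6} → 7.

7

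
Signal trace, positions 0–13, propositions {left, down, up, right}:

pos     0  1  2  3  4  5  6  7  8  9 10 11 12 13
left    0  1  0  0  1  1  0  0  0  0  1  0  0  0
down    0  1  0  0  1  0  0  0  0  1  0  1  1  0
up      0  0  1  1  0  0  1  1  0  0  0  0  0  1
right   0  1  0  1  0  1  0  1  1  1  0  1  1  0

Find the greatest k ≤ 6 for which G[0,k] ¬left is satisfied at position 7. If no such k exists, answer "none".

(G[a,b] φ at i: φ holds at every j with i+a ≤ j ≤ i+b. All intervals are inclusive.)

¬left must hold from j=7 onward; find where it first fails.
  j=7: holds
  j=8: holds
  j=9: holds
  j=10: fails
Holds on [7,9], so largest k = 2.

2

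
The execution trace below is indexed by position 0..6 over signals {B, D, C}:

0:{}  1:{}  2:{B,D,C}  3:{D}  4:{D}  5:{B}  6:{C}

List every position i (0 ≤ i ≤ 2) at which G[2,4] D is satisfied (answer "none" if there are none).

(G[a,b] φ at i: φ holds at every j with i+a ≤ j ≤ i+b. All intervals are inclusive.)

0

Evaluate at each i in [0,2]:
  i=0: ✓ (all of [2,4])
  i=1: ✗ (fails at j=5)
  i=2: ✗ (fails at j=5)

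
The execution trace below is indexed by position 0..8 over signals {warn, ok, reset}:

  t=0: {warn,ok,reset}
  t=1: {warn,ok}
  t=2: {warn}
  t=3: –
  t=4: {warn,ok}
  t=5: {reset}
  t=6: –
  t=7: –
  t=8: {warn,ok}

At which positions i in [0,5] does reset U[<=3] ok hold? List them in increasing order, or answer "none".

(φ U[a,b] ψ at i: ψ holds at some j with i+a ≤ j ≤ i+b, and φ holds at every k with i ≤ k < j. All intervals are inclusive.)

0, 1, 4

Evaluate at each i in [0,5]:
  i=0: ✓ (rhs at j=0)
  i=1: ✓ (rhs at j=1)
  i=2: ✗ (lhs fails at k=2 before rhs at j=4)
  i=3: ✗ (lhs fails at k=3 before rhs at j=4)
  i=4: ✓ (rhs at j=4)
  i=5: ✗ (lhs fails at k=6 before rhs at j=8)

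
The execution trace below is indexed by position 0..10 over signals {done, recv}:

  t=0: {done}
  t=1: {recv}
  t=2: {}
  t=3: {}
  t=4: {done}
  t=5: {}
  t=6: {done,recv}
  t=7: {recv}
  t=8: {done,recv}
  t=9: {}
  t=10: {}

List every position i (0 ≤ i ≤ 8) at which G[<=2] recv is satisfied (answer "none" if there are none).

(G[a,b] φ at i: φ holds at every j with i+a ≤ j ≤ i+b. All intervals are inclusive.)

Evaluate at each i in [0,8]:
  i=0: ✗ (fails at j=0)
  i=1: ✗ (fails at j=2)
  i=2: ✗ (fails at j=2)
  i=3: ✗ (fails at j=3)
  i=4: ✗ (fails at j=4)
  i=5: ✗ (fails at j=5)
  i=6: ✓ (all of [6,8])
  i=7: ✗ (fails at j=9)
  i=8: ✗ (fails at j=9)

6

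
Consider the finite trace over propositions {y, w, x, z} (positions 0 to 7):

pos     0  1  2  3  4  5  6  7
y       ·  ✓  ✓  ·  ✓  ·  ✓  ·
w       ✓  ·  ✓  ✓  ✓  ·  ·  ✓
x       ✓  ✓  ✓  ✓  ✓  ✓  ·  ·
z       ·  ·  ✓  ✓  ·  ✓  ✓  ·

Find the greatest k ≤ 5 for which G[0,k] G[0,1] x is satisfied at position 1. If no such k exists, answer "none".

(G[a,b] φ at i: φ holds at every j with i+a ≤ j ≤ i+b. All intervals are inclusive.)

G[0,1] x must hold from j=1 onward; find where it first fails.
  j=1: holds
  j=2: holds
  j=3: holds
  j=4: holds
  j=5: fails
Holds on [1,4], so largest k = 3.

3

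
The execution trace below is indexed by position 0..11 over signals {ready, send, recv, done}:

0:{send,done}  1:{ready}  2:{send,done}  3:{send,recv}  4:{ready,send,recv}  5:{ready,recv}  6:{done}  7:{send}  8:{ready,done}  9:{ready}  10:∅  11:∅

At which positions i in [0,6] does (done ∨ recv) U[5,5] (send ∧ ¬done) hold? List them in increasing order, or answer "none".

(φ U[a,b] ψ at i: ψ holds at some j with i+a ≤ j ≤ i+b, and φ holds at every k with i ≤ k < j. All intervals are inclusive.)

Evaluate at each i in [0,6]:
  i=0: ✗ (no rhs in [5,5])
  i=1: ✗ (no rhs in [6,6])
  i=2: ✓ (rhs at j=7; lhs holds on [2,6])
  i=3: ✗ (no rhs in [8,8])
  i=4: ✗ (no rhs in [9,9])
  i=5: ✗ (no rhs in [10,10])
  i=6: ✗ (no rhs in [11,11])

2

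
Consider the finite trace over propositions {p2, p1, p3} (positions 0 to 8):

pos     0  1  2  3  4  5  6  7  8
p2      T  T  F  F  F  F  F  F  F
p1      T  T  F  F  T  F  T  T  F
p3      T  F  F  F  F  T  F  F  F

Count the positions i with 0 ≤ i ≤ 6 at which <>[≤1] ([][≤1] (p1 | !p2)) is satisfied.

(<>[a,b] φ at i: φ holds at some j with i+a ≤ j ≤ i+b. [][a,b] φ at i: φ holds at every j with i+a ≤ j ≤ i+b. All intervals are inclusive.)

Evaluate at each i in [0,6]:
  i=0: ✓ (witness j=0)
  i=1: ✓ (witness j=1)
  i=2: ✓ (witness j=2)
  i=3: ✓ (witness j=3)
  i=4: ✓ (witness j=4)
  i=5: ✓ (witness j=5)
  i=6: ✓ (witness j=6)
Positions where it holds: {0, 1, 2, 3, 4, 5, 6} → 7.

7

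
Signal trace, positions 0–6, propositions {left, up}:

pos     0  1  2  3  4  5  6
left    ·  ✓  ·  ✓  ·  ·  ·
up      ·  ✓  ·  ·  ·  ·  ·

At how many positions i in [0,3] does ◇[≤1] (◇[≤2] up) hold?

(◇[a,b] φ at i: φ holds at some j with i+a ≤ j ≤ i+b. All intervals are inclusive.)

2

Evaluate at each i in [0,3]:
  i=0: ✓ (witness j=0)
  i=1: ✓ (witness j=1)
  i=2: ✗ (none in [2,3])
  i=3: ✗ (none in [3,4])
Positions where it holds: {0, 1} → 2.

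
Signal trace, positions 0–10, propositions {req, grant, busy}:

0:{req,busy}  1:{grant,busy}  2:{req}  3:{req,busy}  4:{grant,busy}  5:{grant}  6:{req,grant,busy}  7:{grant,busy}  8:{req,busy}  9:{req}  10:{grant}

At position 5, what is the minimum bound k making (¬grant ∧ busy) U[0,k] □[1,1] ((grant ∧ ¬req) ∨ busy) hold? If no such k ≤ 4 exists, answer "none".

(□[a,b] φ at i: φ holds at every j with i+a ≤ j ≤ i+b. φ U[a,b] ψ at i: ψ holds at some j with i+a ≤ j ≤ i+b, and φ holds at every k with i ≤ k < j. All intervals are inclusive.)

Need earliest j ≥ 5 with □[1,1] ((grant ∧ ¬req) ∨ busy), and (¬grant ∧ busy) at every k in [5,j-1].
  j=5: rhs holds (empty prefix). k = 0.

0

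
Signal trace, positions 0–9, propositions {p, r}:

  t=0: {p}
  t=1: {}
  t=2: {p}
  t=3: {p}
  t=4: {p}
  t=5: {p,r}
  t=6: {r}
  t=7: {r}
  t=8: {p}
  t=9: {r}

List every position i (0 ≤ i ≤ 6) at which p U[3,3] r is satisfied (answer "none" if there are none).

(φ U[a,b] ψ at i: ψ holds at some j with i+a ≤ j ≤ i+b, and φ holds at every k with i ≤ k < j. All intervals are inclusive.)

2, 3

Evaluate at each i in [0,6]:
  i=0: ✗ (no rhs in [3,3])
  i=1: ✗ (no rhs in [4,4])
  i=2: ✓ (rhs at j=5; lhs holds on [2,4])
  i=3: ✓ (rhs at j=6; lhs holds on [3,5])
  i=4: ✗ (lhs fails at k=6 before rhs at j=7)
  i=5: ✗ (no rhs in [8,8])
  i=6: ✗ (lhs fails at k=6 before rhs at j=9)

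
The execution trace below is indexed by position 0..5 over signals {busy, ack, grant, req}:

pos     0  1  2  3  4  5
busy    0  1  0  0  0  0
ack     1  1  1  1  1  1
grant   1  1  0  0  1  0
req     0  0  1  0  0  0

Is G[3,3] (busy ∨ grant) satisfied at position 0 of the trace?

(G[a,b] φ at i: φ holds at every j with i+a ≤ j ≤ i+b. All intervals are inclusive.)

Does not hold

Check (busy ∨ grant) at every j in [3,3]:
  j=3: false
Fails at j=3 → formula fails.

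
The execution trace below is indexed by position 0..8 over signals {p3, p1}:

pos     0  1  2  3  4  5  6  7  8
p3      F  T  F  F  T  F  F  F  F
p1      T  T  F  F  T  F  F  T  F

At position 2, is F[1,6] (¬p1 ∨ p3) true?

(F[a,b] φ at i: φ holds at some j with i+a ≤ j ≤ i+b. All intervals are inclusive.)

Check (¬p1 ∨ p3) at each j in [3,8]:
  j=3: true
  j=4: true
  j=5: true
  j=6: true
  j=7: false
  j=8: true
Found at j=3 → formula holds.

Yes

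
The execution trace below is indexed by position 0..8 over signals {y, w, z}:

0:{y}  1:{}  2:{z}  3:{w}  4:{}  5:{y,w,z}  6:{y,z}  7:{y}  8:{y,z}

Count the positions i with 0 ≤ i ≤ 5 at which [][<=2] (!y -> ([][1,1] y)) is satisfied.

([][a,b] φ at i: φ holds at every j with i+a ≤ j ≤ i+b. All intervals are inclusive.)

Evaluate at each i in [0,5]:
  i=0: ✗ (fails at j=1)
  i=1: ✗ (fails at j=1)
  i=2: ✗ (fails at j=2)
  i=3: ✗ (fails at j=3)
  i=4: ✓ (all of [4,6])
  i=5: ✓ (all of [5,7])
Positions where it holds: {4, 5} → 2.

2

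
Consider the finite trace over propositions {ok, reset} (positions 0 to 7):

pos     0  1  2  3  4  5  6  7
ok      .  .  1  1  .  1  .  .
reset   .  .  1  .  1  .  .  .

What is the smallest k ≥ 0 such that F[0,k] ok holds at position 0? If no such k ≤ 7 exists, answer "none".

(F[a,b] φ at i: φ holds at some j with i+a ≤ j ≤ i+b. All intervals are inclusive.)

Scan j = 0,1,… for ok:
  j=0: fails
  j=1: fails
  j=2: holds
First hit at j=2, so smallest k = 2-0 = 2.

2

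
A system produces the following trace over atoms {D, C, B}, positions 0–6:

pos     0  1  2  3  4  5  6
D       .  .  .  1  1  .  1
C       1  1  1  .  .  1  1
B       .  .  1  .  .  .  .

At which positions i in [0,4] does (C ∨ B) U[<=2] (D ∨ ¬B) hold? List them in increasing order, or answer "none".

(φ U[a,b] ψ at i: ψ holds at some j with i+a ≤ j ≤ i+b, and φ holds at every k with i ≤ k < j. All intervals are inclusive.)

0, 1, 2, 3, 4

Evaluate at each i in [0,4]:
  i=0: ✓ (rhs at j=0)
  i=1: ✓ (rhs at j=1)
  i=2: ✓ (rhs at j=3; lhs holds on [2,2])
  i=3: ✓ (rhs at j=3)
  i=4: ✓ (rhs at j=4)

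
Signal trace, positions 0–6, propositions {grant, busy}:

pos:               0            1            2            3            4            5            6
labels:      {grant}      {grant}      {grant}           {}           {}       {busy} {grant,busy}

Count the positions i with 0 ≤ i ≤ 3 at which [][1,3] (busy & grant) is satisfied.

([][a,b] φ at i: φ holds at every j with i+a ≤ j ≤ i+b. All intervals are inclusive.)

Evaluate at each i in [0,3]:
  i=0: ✗ (fails at j=1)
  i=1: ✗ (fails at j=2)
  i=2: ✗ (fails at j=3)
  i=3: ✗ (fails at j=4)
Positions where it holds: {} → 0.

0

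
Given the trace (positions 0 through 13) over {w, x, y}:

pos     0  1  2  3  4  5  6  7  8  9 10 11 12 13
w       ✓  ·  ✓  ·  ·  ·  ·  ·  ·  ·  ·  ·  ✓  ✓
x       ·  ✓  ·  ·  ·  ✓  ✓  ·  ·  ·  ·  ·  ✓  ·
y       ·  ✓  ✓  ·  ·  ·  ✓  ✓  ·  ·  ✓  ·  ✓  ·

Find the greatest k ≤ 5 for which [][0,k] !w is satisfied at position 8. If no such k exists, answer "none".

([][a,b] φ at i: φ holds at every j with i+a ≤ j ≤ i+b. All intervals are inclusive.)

3

!w must hold from j=8 onward; find where it first fails.
  j=8: holds
  j=9: holds
  j=10: holds
  j=11: holds
  j=12: fails
Holds on [8,11], so largest k = 3.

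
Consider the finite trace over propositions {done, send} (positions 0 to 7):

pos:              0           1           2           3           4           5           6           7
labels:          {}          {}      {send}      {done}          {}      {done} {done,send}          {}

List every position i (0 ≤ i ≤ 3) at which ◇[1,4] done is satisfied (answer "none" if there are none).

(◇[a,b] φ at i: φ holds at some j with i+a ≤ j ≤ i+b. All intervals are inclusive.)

Evaluate at each i in [0,3]:
  i=0: ✓ (witness j=3)
  i=1: ✓ (witness j=3)
  i=2: ✓ (witness j=3)
  i=3: ✓ (witness j=5)

0, 1, 2, 3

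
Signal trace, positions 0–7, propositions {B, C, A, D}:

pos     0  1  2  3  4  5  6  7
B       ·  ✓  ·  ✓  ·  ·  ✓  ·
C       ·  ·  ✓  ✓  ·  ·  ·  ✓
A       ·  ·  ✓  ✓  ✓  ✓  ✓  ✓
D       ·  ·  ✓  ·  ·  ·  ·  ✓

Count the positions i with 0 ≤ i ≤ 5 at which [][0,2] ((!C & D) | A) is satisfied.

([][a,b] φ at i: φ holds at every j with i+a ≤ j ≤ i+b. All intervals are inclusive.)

4

Evaluate at each i in [0,5]:
  i=0: ✗ (fails at j=0)
  i=1: ✗ (fails at j=1)
  i=2: ✓ (all of [2,4])
  i=3: ✓ (all of [3,5])
  i=4: ✓ (all of [4,6])
  i=5: ✓ (all of [5,7])
Positions where it holds: {2, 3, 4, 5} → 4.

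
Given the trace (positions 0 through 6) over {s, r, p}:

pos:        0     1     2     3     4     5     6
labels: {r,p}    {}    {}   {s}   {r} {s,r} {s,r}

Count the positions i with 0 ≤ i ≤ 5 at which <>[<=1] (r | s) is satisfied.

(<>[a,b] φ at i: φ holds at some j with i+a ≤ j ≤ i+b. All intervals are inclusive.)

Evaluate at each i in [0,5]:
  i=0: ✓ (witness j=0)
  i=1: ✗ (none in [1,2])
  i=2: ✓ (witness j=3)
  i=3: ✓ (witness j=3)
  i=4: ✓ (witness j=4)
  i=5: ✓ (witness j=5)
Positions where it holds: {0, 2, 3, 4, 5} → 5.

5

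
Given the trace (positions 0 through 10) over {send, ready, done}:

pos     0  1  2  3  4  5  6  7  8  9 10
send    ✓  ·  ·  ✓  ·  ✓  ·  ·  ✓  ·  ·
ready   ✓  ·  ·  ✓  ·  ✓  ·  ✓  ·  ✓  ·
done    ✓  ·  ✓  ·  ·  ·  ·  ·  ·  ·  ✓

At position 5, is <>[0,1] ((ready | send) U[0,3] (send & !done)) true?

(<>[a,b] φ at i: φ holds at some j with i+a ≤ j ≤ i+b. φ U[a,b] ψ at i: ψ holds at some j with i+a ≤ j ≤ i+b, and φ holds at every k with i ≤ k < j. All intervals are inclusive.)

Holds

Check ((ready | send) U[0,3] (send & !done)) at each j in [5,6]:
  j=5: holds
  j=6: fails
Found at j=5 → formula holds.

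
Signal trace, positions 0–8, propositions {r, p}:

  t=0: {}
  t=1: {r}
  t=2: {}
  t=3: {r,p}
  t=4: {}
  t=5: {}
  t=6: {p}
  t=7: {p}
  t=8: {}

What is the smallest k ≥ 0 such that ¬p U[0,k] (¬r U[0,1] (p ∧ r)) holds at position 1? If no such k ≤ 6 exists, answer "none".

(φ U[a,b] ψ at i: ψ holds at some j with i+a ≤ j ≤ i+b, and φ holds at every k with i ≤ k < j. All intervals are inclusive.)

1

Need earliest j ≥ 1 with (¬r U[0,1] (p ∧ r)), and ¬p at every k in [1,j-1].
  j=1: rhs fails.
  j=2: rhs holds; lhs holds on [1,1]. k = 1.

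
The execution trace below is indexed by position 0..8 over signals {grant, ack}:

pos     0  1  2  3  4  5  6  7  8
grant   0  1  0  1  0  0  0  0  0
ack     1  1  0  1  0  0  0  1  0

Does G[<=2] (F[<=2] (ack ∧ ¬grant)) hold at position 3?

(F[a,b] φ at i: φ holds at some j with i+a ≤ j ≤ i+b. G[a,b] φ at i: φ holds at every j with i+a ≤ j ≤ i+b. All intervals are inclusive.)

Check F[<=2] (ack ∧ ¬grant) at every j in [3,5]:
  j=3: fails (none in [3,5])
  j=4: fails (none in [4,6])
  j=5: holds (witness at 7)
Fails at j=3 → formula fails.

False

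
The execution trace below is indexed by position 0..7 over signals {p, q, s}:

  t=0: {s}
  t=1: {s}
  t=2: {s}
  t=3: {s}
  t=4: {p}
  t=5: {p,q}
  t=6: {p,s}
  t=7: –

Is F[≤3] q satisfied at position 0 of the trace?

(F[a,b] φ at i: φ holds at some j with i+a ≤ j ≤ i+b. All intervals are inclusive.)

Check q at each j in [0,3]:
  j=0: false
  j=1: false
  j=2: false
  j=3: false
No position in the window satisfies it → formula fails.

False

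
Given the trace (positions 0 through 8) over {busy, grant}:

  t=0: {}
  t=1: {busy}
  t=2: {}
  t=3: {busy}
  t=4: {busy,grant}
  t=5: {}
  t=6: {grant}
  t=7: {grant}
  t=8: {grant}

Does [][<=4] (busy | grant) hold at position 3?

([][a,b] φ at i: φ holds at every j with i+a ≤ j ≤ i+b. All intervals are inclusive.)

Does not hold

Check (busy | grant) at every j in [3,7]:
  j=3: true
  j=4: true
  j=5: false
  j=6: true
  j=7: true
Fails at j=5 → formula fails.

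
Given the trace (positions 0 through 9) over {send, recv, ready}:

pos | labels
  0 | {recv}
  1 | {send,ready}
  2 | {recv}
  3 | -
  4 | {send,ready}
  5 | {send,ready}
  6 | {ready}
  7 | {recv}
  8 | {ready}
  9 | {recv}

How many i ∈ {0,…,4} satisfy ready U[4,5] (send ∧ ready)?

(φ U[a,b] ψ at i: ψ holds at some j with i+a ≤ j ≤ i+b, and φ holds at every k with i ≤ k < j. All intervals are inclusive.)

0

Evaluate at each i in [0,4]:
  i=0: ✗ (lhs fails at k=0 before rhs at j=4)
  i=1: ✗ (lhs fails at k=2 before rhs at j=5)
  i=2: ✗ (no rhs in [6,7])
  i=3: ✗ (no rhs in [7,8])
  i=4: ✗ (no rhs in [8,9])
Positions where it holds: {} → 0.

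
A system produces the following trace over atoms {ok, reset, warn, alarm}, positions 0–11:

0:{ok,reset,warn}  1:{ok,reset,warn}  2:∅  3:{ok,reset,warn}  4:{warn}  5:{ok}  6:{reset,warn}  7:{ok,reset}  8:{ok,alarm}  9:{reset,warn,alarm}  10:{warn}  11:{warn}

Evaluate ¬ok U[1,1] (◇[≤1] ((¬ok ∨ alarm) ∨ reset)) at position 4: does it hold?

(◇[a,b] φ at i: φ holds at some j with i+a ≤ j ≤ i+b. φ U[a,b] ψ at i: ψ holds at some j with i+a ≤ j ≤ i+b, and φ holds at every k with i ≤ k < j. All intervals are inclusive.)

Need some j in [5,5] with ◇[≤1] ((¬ok ∨ alarm) ∨ reset), and ¬ok at every k in [4,j-1].
  j=5: ◇[≤1] ((¬ok ∨ alarm) ∨ reset) holds; ¬ok holds at every k in [4,4] → satisfied.

Yes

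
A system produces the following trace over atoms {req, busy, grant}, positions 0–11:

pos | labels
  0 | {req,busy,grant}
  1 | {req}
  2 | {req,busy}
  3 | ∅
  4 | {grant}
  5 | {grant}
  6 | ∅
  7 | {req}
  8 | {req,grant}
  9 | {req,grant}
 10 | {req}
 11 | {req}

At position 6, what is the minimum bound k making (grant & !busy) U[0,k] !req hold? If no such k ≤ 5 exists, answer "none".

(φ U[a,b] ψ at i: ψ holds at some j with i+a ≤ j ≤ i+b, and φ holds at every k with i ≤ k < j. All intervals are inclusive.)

Need earliest j ≥ 6 with !req, and (grant & !busy) at every k in [6,j-1].
  j=6: rhs holds (empty prefix). k = 0.

0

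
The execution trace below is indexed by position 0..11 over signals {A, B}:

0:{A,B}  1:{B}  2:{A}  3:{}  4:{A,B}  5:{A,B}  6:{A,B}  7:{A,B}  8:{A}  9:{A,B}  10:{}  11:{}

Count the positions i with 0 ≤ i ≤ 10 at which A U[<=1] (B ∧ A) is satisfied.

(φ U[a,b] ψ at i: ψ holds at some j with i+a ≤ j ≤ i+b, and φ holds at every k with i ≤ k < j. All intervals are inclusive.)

Evaluate at each i in [0,10]:
  i=0: ✓ (rhs at j=0)
  i=1: ✗ (no rhs in [1,2])
  i=2: ✗ (no rhs in [2,3])
  i=3: ✗ (lhs fails at k=3 before rhs at j=4)
  i=4: ✓ (rhs at j=4)
  i=5: ✓ (rhs at j=5)
  i=6: ✓ (rhs at j=6)
  i=7: ✓ (rhs at j=7)
  i=8: ✓ (rhs at j=9; lhs holds on [8,8])
  i=9: ✓ (rhs at j=9)
  i=10: ✗ (no rhs in [10,11])
Positions where it holds: {0, 4, 5, 6, 7, 8, 9} → 7.

7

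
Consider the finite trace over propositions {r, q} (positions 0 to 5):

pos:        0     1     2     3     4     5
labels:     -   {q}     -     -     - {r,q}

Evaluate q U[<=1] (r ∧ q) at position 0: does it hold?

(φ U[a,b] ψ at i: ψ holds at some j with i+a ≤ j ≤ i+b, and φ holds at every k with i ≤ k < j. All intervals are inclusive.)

Does not hold

Need some j in [0,1] with (r ∧ q), and q at every k in [0,j-1].
  j=0: (r ∧ q) false.
  j=1: (r ∧ q) false.
No j in the window works → until fails.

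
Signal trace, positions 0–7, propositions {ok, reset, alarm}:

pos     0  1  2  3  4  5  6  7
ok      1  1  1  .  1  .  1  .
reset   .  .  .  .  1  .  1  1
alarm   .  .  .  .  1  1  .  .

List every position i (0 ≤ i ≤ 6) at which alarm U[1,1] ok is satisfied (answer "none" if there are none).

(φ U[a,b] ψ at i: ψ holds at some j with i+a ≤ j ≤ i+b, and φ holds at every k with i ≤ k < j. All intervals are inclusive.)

5

Evaluate at each i in [0,6]:
  i=0: ✗ (lhs fails at k=0 before rhs at j=1)
  i=1: ✗ (lhs fails at k=1 before rhs at j=2)
  i=2: ✗ (no rhs in [3,3])
  i=3: ✗ (lhs fails at k=3 before rhs at j=4)
  i=4: ✗ (no rhs in [5,5])
  i=5: ✓ (rhs at j=6; lhs holds on [5,5])
  i=6: ✗ (no rhs in [7,7])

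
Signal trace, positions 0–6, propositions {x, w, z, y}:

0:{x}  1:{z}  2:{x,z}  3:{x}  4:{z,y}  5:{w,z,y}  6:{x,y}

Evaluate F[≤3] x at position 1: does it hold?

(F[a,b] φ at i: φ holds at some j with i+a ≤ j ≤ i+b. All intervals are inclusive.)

Yes

Check x at each j in [1,4]:
  j=1: false
  j=2: true
  j=3: true
  j=4: false
Found at j=2 → formula holds.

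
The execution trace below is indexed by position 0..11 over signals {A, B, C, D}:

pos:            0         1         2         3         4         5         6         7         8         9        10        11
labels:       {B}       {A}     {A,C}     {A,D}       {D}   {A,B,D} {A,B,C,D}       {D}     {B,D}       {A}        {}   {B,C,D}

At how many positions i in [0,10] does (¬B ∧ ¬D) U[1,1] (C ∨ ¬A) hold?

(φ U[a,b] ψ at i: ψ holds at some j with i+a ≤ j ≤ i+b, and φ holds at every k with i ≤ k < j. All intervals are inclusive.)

Evaluate at each i in [0,10]:
  i=0: ✗ (no rhs in [1,1])
  i=1: ✓ (rhs at j=2; lhs holds on [1,1])
  i=2: ✗ (no rhs in [3,3])
  i=3: ✗ (lhs fails at k=3 before rhs at j=4)
  i=4: ✗ (no rhs in [5,5])
  i=5: ✗ (lhs fails at k=5 before rhs at j=6)
  i=6: ✗ (lhs fails at k=6 before rhs at j=7)
  i=7: ✗ (lhs fails at k=7 before rhs at j=8)
  i=8: ✗ (no rhs in [9,9])
  i=9: ✓ (rhs at j=10; lhs holds on [9,9])
  i=10: ✓ (rhs at j=11; lhs holds on [10,10])
Positions where it holds: {1, 9, 10} → 3.

3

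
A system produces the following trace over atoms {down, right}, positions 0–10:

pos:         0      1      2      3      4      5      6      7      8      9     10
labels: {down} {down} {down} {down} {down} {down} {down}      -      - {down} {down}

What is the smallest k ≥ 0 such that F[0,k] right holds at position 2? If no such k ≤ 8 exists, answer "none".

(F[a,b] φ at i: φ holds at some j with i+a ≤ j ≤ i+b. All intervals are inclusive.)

Scan j = 2,3,… for right:
  j=2: fails
  j=3: fails
  j=4: fails
  j=5: fails
  j=6: fails
  j=7: fails
  j=8: fails
  j=9: fails
  j=10: fails
No j in [2,10] satisfies it → none.

none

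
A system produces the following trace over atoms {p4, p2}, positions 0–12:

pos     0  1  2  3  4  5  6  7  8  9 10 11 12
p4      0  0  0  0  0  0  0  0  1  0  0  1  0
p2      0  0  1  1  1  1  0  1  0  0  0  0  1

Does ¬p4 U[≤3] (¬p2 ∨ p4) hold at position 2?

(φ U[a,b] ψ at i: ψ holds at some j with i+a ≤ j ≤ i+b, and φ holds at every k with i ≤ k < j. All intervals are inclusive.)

No

Need some j in [2,5] with (¬p2 ∨ p4), and ¬p4 at every k in [2,j-1].
  j=2: (¬p2 ∨ p4) false.
  j=3: (¬p2 ∨ p4) false.
  j=4: (¬p2 ∨ p4) false.
  j=5: (¬p2 ∨ p4) false.
No j in the window works → until fails.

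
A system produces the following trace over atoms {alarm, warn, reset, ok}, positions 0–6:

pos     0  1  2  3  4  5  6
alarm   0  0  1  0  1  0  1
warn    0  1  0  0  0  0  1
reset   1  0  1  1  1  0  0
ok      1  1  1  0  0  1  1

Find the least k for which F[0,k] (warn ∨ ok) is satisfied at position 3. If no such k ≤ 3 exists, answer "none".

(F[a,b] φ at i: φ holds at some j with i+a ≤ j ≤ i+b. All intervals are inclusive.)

Scan j = 3,4,… for (warn ∨ ok):
  j=3: fails
  j=4: fails
  j=5: holds
First hit at j=5, so smallest k = 5-3 = 2.

2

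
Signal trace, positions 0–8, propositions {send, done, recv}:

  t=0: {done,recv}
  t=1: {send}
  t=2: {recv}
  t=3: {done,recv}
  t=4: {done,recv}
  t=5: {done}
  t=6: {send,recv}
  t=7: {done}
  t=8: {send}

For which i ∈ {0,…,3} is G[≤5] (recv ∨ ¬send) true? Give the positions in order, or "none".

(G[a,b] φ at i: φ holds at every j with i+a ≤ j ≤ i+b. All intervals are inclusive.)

2

Evaluate at each i in [0,3]:
  i=0: ✗ (fails at j=1)
  i=1: ✗ (fails at j=1)
  i=2: ✓ (all of [2,7])
  i=3: ✗ (fails at j=8)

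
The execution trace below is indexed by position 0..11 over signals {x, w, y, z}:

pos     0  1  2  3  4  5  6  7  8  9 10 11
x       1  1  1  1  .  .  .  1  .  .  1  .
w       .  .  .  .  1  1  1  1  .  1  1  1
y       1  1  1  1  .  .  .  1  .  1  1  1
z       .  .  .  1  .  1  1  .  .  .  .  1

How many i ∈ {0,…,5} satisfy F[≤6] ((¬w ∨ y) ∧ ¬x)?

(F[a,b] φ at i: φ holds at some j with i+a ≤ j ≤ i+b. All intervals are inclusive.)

4

Evaluate at each i in [0,5]:
  i=0: ✗ (none in [0,6])
  i=1: ✗ (none in [1,7])
  i=2: ✓ (witness j=8)
  i=3: ✓ (witness j=8)
  i=4: ✓ (witness j=8)
  i=5: ✓ (witness j=8)
Positions where it holds: {2, 3, 4, 5} → 4.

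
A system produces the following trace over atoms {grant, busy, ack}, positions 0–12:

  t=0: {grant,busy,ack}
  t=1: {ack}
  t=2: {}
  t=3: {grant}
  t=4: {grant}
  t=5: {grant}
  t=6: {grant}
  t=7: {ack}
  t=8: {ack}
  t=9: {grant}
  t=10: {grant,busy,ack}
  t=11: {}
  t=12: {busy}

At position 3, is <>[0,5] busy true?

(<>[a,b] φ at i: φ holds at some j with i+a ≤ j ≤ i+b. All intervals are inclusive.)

Check busy at each j in [3,8]:
  j=3: false
  j=4: false
  j=5: false
  j=6: false
  j=7: false
  j=8: false
No position in the window satisfies it → formula fails.

No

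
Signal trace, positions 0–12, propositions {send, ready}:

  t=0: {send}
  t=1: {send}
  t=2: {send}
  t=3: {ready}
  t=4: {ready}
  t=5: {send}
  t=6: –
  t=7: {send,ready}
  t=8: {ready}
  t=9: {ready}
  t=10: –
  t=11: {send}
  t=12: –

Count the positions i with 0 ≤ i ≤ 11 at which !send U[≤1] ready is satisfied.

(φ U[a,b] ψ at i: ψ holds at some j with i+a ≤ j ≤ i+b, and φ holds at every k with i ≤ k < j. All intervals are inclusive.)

6

Evaluate at each i in [0,11]:
  i=0: ✗ (no rhs in [0,1])
  i=1: ✗ (no rhs in [1,2])
  i=2: ✗ (lhs fails at k=2 before rhs at j=3)
  i=3: ✓ (rhs at j=3)
  i=4: ✓ (rhs at j=4)
  i=5: ✗ (no rhs in [5,6])
  i=6: ✓ (rhs at j=7; lhs holds on [6,6])
  i=7: ✓ (rhs at j=7)
  i=8: ✓ (rhs at j=8)
  i=9: ✓ (rhs at j=9)
  i=10: ✗ (no rhs in [10,11])
  i=11: ✗ (no rhs in [11,12])
Positions where it holds: {3, 4, 6, 7, 8, 9} → 6.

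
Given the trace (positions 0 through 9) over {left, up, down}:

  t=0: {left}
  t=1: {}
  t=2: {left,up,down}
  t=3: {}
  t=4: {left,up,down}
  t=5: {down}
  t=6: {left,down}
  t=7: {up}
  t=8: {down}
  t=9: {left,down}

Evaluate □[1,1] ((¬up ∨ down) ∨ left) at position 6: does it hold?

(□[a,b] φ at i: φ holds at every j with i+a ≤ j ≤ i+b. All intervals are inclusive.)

Check ((¬up ∨ down) ∨ left) at every j in [7,7]:
  j=7: false
Fails at j=7 → formula fails.

False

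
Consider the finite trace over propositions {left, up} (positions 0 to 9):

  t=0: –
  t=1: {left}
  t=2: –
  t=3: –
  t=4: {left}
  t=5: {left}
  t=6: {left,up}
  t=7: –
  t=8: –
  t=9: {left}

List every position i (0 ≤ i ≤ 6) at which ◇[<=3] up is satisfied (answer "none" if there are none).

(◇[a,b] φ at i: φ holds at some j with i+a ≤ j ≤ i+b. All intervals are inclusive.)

3, 4, 5, 6

Evaluate at each i in [0,6]:
  i=0: ✗ (none in [0,3])
  i=1: ✗ (none in [1,4])
  i=2: ✗ (none in [2,5])
  i=3: ✓ (witness j=6)
  i=4: ✓ (witness j=6)
  i=5: ✓ (witness j=6)
  i=6: ✓ (witness j=6)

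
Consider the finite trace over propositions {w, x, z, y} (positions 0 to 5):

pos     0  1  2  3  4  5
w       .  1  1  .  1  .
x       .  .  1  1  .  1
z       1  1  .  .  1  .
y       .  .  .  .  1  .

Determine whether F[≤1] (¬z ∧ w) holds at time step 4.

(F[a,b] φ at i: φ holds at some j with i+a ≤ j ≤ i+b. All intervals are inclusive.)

Check (¬z ∧ w) at each j in [4,5]:
  j=4: false
  j=5: false
No position in the window satisfies it → formula fails.

Does not hold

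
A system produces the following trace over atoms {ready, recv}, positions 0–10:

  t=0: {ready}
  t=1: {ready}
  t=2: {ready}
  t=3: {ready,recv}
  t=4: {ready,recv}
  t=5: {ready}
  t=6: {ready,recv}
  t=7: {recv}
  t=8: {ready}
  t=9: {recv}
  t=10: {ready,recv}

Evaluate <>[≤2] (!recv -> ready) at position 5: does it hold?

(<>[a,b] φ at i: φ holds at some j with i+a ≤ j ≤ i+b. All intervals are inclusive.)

True

Check (!recv -> ready) at each j in [5,7]:
  j=5: true
  j=6: true
  j=7: true
Found at j=5 → formula holds.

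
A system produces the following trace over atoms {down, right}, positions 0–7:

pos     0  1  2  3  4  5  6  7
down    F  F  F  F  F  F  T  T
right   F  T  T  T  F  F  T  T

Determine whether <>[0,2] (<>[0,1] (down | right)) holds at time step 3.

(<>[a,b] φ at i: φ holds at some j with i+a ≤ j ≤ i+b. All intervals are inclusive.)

Check <>[0,1] (down | right) at each j in [3,5]:
  j=3: holds (witness at 3)
  j=4: fails (none in [4,5])
  j=5: holds (witness at 6)
Found at j=3 → formula holds.

True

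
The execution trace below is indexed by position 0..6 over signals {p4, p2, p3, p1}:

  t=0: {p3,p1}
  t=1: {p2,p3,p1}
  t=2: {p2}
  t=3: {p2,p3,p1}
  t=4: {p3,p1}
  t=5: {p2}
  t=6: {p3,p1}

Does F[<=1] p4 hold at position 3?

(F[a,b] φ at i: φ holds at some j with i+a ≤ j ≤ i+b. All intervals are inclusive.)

Does not hold

Check p4 at each j in [3,4]:
  j=3: false
  j=4: false
No position in the window satisfies it → formula fails.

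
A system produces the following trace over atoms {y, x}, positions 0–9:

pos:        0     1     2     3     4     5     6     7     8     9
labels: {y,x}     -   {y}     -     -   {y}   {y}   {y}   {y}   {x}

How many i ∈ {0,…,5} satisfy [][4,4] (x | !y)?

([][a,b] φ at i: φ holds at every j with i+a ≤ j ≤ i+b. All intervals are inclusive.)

2

Evaluate at each i in [0,5]:
  i=0: ✓ (all of [4,4])
  i=1: ✗ (fails at j=5)
  i=2: ✗ (fails at j=6)
  i=3: ✗ (fails at j=7)
  i=4: ✗ (fails at j=8)
  i=5: ✓ (all of [9,9])
Positions where it holds: {0, 5} → 2.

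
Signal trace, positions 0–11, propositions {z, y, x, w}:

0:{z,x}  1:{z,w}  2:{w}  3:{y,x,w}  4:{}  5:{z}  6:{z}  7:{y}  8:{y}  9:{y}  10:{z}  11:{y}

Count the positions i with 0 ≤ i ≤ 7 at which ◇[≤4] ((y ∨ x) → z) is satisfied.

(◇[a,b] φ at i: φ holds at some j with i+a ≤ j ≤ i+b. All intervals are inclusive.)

Evaluate at each i in [0,7]:
  i=0: ✓ (witness j=0)
  i=1: ✓ (witness j=1)
  i=2: ✓ (witness j=2)
  i=3: ✓ (witness j=4)
  i=4: ✓ (witness j=4)
  i=5: ✓ (witness j=5)
  i=6: ✓ (witness j=6)
  i=7: ✓ (witness j=10)
Positions where it holds: {0, 1, 2, 3, 4, 5, 6, 7} → 8.

8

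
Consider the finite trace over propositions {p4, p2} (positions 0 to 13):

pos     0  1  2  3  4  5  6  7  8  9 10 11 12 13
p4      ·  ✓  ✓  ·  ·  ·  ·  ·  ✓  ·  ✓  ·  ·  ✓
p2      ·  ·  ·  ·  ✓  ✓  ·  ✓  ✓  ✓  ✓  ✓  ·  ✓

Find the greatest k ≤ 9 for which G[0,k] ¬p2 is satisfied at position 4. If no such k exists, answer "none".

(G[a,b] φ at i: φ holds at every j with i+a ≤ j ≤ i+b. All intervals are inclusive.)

none

¬p2 must hold from j=4 onward; find where it first fails.
  j=4: fails → no k works.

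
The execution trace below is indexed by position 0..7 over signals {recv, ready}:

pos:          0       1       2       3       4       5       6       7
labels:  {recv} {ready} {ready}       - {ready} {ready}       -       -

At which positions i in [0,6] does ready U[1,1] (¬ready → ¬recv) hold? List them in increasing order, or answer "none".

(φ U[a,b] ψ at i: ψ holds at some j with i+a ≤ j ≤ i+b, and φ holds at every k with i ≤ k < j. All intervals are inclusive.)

1, 2, 4, 5

Evaluate at each i in [0,6]:
  i=0: ✗ (lhs fails at k=0 before rhs at j=1)
  i=1: ✓ (rhs at j=2; lhs holds on [1,1])
  i=2: ✓ (rhs at j=3; lhs holds on [2,2])
  i=3: ✗ (lhs fails at k=3 before rhs at j=4)
  i=4: ✓ (rhs at j=5; lhs holds on [4,4])
  i=5: ✓ (rhs at j=6; lhs holds on [5,5])
  i=6: ✗ (lhs fails at k=6 before rhs at j=7)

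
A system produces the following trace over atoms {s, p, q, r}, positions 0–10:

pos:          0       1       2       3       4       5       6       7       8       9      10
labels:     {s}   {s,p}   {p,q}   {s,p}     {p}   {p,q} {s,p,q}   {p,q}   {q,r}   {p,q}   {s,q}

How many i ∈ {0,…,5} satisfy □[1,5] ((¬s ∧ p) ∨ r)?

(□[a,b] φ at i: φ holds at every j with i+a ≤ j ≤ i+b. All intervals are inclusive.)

0

Evaluate at each i in [0,5]:
  i=0: ✗ (fails at j=1)
  i=1: ✗ (fails at j=3)
  i=2: ✗ (fails at j=3)
  i=3: ✗ (fails at j=6)
  i=4: ✗ (fails at j=6)
  i=5: ✗ (fails at j=6)
Positions where it holds: {} → 0.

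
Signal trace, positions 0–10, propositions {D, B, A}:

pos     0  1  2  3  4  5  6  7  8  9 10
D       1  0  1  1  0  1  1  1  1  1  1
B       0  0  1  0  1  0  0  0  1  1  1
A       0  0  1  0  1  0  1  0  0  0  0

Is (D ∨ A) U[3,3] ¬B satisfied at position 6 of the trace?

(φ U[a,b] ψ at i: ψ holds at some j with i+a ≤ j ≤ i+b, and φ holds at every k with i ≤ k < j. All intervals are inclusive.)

Need some j in [9,9] with ¬B, and (D ∨ A) at every k in [6,j-1].
  j=9: ¬B false.
No j in the window works → until fails.

Does not hold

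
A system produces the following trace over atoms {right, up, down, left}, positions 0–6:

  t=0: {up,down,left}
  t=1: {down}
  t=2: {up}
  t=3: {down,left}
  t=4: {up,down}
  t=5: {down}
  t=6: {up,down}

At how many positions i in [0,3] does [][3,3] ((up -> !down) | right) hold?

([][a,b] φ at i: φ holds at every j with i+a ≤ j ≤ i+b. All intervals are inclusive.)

Evaluate at each i in [0,3]:
  i=0: ✓ (all of [3,3])
  i=1: ✗ (fails at j=4)
  i=2: ✓ (all of [5,5])
  i=3: ✗ (fails at j=6)
Positions where it holds: {0, 2} → 2.

2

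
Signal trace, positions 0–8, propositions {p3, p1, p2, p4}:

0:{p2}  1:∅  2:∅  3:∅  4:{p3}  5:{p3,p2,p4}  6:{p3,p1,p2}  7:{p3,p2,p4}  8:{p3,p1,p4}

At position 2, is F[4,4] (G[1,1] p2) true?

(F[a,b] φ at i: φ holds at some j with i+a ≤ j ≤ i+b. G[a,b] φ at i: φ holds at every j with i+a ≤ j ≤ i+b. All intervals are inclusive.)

Check G[1,1] p2 at each j in [6,6]:
  j=6: holds on [7,7]
Found at j=6 → formula holds.

True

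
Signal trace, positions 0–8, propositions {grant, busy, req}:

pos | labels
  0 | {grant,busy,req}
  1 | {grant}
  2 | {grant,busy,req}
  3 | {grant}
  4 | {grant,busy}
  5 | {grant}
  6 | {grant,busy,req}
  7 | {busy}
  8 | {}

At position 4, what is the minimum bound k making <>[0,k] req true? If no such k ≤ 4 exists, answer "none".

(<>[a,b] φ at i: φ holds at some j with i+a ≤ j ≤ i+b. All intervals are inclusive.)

Scan j = 4,5,… for req:
  j=4: fails
  j=5: fails
  j=6: holds
First hit at j=6, so smallest k = 6-4 = 2.

2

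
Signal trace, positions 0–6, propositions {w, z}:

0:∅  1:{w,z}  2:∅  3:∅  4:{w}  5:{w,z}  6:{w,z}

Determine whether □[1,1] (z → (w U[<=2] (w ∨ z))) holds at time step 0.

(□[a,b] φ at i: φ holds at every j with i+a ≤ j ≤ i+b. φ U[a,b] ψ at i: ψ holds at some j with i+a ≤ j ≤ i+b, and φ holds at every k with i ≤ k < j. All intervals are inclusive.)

Check (z → (w U[<=2] (w ∨ z))) at every j in [1,1]:
  j=1: antecedent true; consequent holds → ✓
All positions satisfy it → formula holds.

Holds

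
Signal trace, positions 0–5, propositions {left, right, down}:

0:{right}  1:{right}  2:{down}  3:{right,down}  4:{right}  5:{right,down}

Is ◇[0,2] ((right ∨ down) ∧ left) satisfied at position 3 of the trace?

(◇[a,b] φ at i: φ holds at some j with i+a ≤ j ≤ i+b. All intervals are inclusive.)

Check ((right ∨ down) ∧ left) at each j in [3,5]:
  j=3: false
  j=4: false
  j=5: false
No position in the window satisfies it → formula fails.

False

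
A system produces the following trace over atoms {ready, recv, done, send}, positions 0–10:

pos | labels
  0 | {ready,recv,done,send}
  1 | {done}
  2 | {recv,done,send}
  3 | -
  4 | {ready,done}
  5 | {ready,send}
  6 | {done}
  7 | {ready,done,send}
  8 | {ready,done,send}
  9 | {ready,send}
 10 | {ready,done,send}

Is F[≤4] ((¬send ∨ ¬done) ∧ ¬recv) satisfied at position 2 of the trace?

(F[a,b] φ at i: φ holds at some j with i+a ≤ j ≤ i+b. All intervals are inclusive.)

Check ((¬send ∨ ¬done) ∧ ¬recv) at each j in [2,6]:
  j=2: false
  j=3: true
  j=4: true
  j=5: true
  j=6: true
Found at j=3 → formula holds.

Yes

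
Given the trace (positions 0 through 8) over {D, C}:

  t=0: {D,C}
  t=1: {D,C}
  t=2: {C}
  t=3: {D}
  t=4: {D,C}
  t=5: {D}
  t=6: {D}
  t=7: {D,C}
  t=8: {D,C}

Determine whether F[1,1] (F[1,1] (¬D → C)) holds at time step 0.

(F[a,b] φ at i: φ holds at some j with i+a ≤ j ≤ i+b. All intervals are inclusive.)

Check F[1,1] (¬D → C) at each j in [1,1]:
  j=1: holds (witness at 2)
Found at j=1 → formula holds.

Yes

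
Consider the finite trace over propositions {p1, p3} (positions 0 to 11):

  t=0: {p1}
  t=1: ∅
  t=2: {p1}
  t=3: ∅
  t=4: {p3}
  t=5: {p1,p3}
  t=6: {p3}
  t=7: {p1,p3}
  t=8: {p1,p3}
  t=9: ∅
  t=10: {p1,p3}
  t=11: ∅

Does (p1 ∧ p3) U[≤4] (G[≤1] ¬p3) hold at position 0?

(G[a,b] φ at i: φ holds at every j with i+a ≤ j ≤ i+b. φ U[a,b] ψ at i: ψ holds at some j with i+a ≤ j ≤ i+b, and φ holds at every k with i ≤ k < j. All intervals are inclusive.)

Yes

Need some j in [0,4] with G[≤1] ¬p3, and (p1 ∧ p3) at every k in [0,j-1].
  j=0: G[≤1] ¬p3 holds; no prefix to check → satisfied.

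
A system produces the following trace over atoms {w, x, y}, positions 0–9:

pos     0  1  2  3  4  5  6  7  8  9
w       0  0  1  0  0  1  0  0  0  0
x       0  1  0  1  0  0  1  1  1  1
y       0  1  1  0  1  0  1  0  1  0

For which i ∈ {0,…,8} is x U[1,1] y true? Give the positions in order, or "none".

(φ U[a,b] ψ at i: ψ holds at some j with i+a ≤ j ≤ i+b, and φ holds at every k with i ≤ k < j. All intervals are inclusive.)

Evaluate at each i in [0,8]:
  i=0: ✗ (lhs fails at k=0 before rhs at j=1)
  i=1: ✓ (rhs at j=2; lhs holds on [1,1])
  i=2: ✗ (no rhs in [3,3])
  i=3: ✓ (rhs at j=4; lhs holds on [3,3])
  i=4: ✗ (no rhs in [5,5])
  i=5: ✗ (lhs fails at k=5 before rhs at j=6)
  i=6: ✗ (no rhs in [7,7])
  i=7: ✓ (rhs at j=8; lhs holds on [7,7])
  i=8: ✗ (no rhs in [9,9])

1, 3, 7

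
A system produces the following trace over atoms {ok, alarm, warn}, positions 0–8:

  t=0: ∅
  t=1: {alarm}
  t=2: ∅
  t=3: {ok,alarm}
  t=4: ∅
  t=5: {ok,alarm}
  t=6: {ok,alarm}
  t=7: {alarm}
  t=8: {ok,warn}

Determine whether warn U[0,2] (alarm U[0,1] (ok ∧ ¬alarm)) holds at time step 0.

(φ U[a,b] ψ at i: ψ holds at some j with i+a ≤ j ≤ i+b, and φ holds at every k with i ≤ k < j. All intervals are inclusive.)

No

Need some j in [0,2] with (alarm U[0,1] (ok ∧ ¬alarm)), and warn at every k in [0,j-1].
  j=0: (alarm U[0,1] (ok ∧ ¬alarm)) — fails.
  j=1: (alarm U[0,1] (ok ∧ ¬alarm)) — fails.
  j=2: (alarm U[0,1] (ok ∧ ¬alarm)) — fails.
No j in the window works → until fails.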